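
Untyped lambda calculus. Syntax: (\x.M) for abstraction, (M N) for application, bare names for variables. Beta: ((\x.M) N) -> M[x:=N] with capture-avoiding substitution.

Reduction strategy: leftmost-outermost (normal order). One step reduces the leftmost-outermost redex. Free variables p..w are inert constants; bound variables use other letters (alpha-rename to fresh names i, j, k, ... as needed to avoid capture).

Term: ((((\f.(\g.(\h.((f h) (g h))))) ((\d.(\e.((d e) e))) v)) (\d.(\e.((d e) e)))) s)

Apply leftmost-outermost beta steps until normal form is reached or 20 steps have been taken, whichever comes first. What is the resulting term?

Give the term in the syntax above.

Answer: (((v s) s) (\e.((s e) e)))

Derivation:
Step 0: ((((\f.(\g.(\h.((f h) (g h))))) ((\d.(\e.((d e) e))) v)) (\d.(\e.((d e) e)))) s)
Step 1: (((\g.(\h.((((\d.(\e.((d e) e))) v) h) (g h)))) (\d.(\e.((d e) e)))) s)
Step 2: ((\h.((((\d.(\e.((d e) e))) v) h) ((\d.(\e.((d e) e))) h))) s)
Step 3: ((((\d.(\e.((d e) e))) v) s) ((\d.(\e.((d e) e))) s))
Step 4: (((\e.((v e) e)) s) ((\d.(\e.((d e) e))) s))
Step 5: (((v s) s) ((\d.(\e.((d e) e))) s))
Step 6: (((v s) s) (\e.((s e) e)))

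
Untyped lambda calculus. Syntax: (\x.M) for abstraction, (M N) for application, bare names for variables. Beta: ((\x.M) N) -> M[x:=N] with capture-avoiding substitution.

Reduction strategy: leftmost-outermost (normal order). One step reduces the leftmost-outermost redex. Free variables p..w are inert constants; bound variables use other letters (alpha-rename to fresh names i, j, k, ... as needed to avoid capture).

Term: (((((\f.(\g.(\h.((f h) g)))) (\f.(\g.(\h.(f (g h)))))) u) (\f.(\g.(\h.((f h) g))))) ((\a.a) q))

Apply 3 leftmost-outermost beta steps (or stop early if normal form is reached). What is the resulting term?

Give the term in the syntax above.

Step 0: (((((\f.(\g.(\h.((f h) g)))) (\f.(\g.(\h.(f (g h)))))) u) (\f.(\g.(\h.((f h) g))))) ((\a.a) q))
Step 1: ((((\g.(\h.(((\f.(\g.(\h.(f (g h))))) h) g))) u) (\f.(\g.(\h.((f h) g))))) ((\a.a) q))
Step 2: (((\h.(((\f.(\g.(\h.(f (g h))))) h) u)) (\f.(\g.(\h.((f h) g))))) ((\a.a) q))
Step 3: ((((\f.(\g.(\h.(f (g h))))) (\f.(\g.(\h.((f h) g))))) u) ((\a.a) q))

Answer: ((((\f.(\g.(\h.(f (g h))))) (\f.(\g.(\h.((f h) g))))) u) ((\a.a) q))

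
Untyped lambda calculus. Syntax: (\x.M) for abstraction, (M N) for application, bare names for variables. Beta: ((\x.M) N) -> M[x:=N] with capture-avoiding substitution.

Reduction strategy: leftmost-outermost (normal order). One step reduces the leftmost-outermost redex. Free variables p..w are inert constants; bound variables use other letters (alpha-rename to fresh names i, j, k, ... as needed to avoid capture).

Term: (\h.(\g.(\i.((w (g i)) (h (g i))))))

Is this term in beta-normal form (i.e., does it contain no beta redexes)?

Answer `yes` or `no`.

Term: (\h.(\g.(\i.((w (g i)) (h (g i))))))
No beta redexes found.

Answer: yes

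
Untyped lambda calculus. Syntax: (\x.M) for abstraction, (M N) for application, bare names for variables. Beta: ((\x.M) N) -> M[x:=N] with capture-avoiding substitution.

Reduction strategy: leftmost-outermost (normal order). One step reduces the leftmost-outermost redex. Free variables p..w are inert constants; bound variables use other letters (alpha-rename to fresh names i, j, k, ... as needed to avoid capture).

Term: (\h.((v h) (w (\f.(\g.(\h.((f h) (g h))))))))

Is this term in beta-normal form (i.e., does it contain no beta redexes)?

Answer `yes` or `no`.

Term: (\h.((v h) (w (\f.(\g.(\h.((f h) (g h))))))))
No beta redexes found.

Answer: yes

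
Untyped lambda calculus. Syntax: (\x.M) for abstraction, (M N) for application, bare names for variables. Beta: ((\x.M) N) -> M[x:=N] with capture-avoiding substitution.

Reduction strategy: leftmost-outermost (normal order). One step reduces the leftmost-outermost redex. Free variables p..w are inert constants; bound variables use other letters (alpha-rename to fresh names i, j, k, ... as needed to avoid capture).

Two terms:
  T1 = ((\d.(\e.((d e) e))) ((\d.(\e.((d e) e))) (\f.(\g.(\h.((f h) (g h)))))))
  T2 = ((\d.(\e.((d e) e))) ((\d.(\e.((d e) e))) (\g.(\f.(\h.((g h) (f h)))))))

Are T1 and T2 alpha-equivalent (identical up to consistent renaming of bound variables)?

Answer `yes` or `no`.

Term 1: ((\d.(\e.((d e) e))) ((\d.(\e.((d e) e))) (\f.(\g.(\h.((f h) (g h)))))))
Term 2: ((\d.(\e.((d e) e))) ((\d.(\e.((d e) e))) (\g.(\f.(\h.((g h) (f h)))))))
Alpha-equivalence: compare structure up to binder renaming.
Result: True

Answer: yes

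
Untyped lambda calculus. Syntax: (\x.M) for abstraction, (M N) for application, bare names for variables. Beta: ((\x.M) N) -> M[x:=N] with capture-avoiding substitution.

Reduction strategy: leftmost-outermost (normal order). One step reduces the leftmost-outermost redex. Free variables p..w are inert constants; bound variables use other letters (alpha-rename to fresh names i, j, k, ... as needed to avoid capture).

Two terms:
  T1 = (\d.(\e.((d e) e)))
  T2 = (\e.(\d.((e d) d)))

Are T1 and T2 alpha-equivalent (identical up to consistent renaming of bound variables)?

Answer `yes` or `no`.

Answer: yes

Derivation:
Term 1: (\d.(\e.((d e) e)))
Term 2: (\e.(\d.((e d) d)))
Alpha-equivalence: compare structure up to binder renaming.
Result: True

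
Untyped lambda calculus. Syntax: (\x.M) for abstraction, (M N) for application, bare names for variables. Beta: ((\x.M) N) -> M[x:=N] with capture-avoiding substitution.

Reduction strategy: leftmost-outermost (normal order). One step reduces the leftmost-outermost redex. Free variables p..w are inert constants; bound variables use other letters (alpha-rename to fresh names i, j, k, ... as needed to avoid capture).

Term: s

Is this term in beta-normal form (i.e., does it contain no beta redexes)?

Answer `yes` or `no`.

Term: s
No beta redexes found.

Answer: yes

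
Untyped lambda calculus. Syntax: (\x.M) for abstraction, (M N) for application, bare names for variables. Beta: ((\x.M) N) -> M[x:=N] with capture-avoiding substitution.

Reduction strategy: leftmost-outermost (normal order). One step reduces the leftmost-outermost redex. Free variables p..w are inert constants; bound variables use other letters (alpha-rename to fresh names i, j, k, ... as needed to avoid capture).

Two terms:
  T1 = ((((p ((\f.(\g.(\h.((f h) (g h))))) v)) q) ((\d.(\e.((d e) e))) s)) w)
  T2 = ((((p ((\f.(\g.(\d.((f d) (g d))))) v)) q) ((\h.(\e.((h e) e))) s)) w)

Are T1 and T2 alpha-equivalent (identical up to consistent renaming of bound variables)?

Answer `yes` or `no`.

Term 1: ((((p ((\f.(\g.(\h.((f h) (g h))))) v)) q) ((\d.(\e.((d e) e))) s)) w)
Term 2: ((((p ((\f.(\g.(\d.((f d) (g d))))) v)) q) ((\h.(\e.((h e) e))) s)) w)
Alpha-equivalence: compare structure up to binder renaming.
Result: True

Answer: yes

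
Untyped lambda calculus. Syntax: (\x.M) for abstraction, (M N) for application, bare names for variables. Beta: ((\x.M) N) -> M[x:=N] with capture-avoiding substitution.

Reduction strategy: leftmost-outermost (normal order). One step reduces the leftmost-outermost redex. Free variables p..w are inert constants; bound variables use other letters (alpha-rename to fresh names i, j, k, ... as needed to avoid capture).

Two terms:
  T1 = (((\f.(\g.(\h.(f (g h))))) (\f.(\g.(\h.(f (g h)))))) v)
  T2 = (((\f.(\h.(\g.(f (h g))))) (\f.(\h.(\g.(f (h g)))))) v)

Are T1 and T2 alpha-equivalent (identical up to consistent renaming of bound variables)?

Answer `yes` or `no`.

Term 1: (((\f.(\g.(\h.(f (g h))))) (\f.(\g.(\h.(f (g h)))))) v)
Term 2: (((\f.(\h.(\g.(f (h g))))) (\f.(\h.(\g.(f (h g)))))) v)
Alpha-equivalence: compare structure up to binder renaming.
Result: True

Answer: yes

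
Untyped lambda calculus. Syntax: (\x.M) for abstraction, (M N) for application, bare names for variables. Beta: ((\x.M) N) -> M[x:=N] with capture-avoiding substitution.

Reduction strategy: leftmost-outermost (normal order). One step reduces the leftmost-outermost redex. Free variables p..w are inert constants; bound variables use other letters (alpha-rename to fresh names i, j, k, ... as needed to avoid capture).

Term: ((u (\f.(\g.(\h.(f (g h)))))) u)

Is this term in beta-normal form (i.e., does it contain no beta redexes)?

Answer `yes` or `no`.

Term: ((u (\f.(\g.(\h.(f (g h)))))) u)
No beta redexes found.

Answer: yes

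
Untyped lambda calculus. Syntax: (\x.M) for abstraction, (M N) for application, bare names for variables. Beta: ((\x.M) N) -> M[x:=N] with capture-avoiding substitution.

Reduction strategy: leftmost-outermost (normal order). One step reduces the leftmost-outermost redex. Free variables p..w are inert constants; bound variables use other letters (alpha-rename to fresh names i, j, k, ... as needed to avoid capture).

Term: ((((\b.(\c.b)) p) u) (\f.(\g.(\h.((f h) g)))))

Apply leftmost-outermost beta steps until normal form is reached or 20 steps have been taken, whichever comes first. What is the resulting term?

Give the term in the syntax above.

Step 0: ((((\b.(\c.b)) p) u) (\f.(\g.(\h.((f h) g)))))
Step 1: (((\c.p) u) (\f.(\g.(\h.((f h) g)))))
Step 2: (p (\f.(\g.(\h.((f h) g)))))

Answer: (p (\f.(\g.(\h.((f h) g)))))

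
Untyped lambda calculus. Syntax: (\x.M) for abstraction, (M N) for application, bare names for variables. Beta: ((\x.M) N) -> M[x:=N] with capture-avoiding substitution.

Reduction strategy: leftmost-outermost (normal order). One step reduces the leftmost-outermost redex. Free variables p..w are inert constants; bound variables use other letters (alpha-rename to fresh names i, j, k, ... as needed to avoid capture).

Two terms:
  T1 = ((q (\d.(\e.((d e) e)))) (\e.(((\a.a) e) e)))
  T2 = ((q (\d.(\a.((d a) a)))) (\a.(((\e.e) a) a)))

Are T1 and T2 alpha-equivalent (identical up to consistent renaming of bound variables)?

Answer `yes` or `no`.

Answer: yes

Derivation:
Term 1: ((q (\d.(\e.((d e) e)))) (\e.(((\a.a) e) e)))
Term 2: ((q (\d.(\a.((d a) a)))) (\a.(((\e.e) a) a)))
Alpha-equivalence: compare structure up to binder renaming.
Result: True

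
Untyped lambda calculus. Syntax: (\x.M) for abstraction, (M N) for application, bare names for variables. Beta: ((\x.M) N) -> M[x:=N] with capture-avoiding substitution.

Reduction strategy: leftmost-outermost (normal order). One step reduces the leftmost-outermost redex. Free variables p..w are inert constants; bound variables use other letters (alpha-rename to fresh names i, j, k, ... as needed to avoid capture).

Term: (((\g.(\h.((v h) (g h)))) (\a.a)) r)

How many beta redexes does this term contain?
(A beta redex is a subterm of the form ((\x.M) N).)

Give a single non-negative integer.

Term: (((\g.(\h.((v h) (g h)))) (\a.a)) r)
  Redex: ((\g.(\h.((v h) (g h)))) (\a.a))
Total redexes: 1

Answer: 1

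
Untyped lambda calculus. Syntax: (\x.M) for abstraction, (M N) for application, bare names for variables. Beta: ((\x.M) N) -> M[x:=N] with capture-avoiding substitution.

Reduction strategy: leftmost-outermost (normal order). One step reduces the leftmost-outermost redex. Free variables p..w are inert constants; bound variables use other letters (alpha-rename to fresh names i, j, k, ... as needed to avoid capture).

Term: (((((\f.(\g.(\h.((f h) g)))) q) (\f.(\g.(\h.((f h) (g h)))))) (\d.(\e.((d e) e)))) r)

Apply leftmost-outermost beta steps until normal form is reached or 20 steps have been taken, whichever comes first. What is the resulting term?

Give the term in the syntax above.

Answer: (((q (\d.(\e.((d e) e)))) (\f.(\g.(\h.((f h) (g h)))))) r)

Derivation:
Step 0: (((((\f.(\g.(\h.((f h) g)))) q) (\f.(\g.(\h.((f h) (g h)))))) (\d.(\e.((d e) e)))) r)
Step 1: ((((\g.(\h.((q h) g))) (\f.(\g.(\h.((f h) (g h)))))) (\d.(\e.((d e) e)))) r)
Step 2: (((\h.((q h) (\f.(\g.(\h.((f h) (g h))))))) (\d.(\e.((d e) e)))) r)
Step 3: (((q (\d.(\e.((d e) e)))) (\f.(\g.(\h.((f h) (g h)))))) r)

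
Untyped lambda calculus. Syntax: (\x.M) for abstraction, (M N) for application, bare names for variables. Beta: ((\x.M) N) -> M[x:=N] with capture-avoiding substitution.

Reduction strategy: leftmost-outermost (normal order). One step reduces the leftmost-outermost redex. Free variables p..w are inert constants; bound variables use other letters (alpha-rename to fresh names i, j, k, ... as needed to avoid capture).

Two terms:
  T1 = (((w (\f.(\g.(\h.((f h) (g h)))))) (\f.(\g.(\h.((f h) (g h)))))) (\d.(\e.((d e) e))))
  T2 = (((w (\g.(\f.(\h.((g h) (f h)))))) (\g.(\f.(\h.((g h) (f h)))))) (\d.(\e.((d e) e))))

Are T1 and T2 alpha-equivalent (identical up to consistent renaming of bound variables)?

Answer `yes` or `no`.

Answer: yes

Derivation:
Term 1: (((w (\f.(\g.(\h.((f h) (g h)))))) (\f.(\g.(\h.((f h) (g h)))))) (\d.(\e.((d e) e))))
Term 2: (((w (\g.(\f.(\h.((g h) (f h)))))) (\g.(\f.(\h.((g h) (f h)))))) (\d.(\e.((d e) e))))
Alpha-equivalence: compare structure up to binder renaming.
Result: True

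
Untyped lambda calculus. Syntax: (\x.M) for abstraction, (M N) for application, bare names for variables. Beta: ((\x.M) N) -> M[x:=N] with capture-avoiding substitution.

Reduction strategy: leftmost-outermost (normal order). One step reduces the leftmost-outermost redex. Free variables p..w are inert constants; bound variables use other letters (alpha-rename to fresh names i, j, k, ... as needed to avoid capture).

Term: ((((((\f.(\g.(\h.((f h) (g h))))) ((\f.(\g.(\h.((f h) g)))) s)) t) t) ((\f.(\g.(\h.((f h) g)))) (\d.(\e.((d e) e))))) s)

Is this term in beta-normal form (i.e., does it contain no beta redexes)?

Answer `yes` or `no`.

Answer: no

Derivation:
Term: ((((((\f.(\g.(\h.((f h) (g h))))) ((\f.(\g.(\h.((f h) g)))) s)) t) t) ((\f.(\g.(\h.((f h) g)))) (\d.(\e.((d e) e))))) s)
Found 3 beta redex(es).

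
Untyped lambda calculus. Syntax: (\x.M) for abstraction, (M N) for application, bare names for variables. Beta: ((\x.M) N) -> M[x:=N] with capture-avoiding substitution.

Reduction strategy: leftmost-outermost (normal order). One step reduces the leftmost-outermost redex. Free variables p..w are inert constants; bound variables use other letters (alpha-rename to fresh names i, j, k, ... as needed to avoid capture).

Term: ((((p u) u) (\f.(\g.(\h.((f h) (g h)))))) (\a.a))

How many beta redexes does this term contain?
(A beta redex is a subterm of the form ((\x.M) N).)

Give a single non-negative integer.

Term: ((((p u) u) (\f.(\g.(\h.((f h) (g h)))))) (\a.a))
  (no redexes)
Total redexes: 0

Answer: 0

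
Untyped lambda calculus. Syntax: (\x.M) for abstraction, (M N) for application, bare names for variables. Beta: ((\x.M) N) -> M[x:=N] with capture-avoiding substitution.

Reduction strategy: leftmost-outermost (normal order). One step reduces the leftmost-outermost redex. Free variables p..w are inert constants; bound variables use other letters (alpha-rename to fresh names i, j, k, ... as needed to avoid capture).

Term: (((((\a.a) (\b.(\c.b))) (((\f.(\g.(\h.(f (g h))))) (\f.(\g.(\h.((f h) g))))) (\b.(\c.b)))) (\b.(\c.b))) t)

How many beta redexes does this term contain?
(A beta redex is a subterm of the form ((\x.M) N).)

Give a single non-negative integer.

Term: (((((\a.a) (\b.(\c.b))) (((\f.(\g.(\h.(f (g h))))) (\f.(\g.(\h.((f h) g))))) (\b.(\c.b)))) (\b.(\c.b))) t)
  Redex: ((\a.a) (\b.(\c.b)))
  Redex: ((\f.(\g.(\h.(f (g h))))) (\f.(\g.(\h.((f h) g)))))
Total redexes: 2

Answer: 2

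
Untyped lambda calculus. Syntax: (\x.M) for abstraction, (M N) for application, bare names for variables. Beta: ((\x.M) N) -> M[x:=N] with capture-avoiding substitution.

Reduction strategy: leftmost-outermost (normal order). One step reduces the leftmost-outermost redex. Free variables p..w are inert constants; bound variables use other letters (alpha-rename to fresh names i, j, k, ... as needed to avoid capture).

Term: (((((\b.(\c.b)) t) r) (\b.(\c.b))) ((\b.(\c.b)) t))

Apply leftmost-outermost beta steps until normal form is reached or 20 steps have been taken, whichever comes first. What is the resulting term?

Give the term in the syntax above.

Step 0: (((((\b.(\c.b)) t) r) (\b.(\c.b))) ((\b.(\c.b)) t))
Step 1: ((((\c.t) r) (\b.(\c.b))) ((\b.(\c.b)) t))
Step 2: ((t (\b.(\c.b))) ((\b.(\c.b)) t))
Step 3: ((t (\b.(\c.b))) (\c.t))

Answer: ((t (\b.(\c.b))) (\c.t))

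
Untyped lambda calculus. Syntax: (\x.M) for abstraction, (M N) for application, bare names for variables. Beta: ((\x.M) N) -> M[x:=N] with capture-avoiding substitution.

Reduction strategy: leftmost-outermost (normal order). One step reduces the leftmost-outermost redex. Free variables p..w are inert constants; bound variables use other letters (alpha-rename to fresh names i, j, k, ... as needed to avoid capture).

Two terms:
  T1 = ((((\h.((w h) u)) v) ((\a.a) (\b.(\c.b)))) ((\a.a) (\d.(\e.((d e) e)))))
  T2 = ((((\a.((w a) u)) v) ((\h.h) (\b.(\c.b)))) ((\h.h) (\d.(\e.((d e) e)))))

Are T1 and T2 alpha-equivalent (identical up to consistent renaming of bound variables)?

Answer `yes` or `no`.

Term 1: ((((\h.((w h) u)) v) ((\a.a) (\b.(\c.b)))) ((\a.a) (\d.(\e.((d e) e)))))
Term 2: ((((\a.((w a) u)) v) ((\h.h) (\b.(\c.b)))) ((\h.h) (\d.(\e.((d e) e)))))
Alpha-equivalence: compare structure up to binder renaming.
Result: True

Answer: yes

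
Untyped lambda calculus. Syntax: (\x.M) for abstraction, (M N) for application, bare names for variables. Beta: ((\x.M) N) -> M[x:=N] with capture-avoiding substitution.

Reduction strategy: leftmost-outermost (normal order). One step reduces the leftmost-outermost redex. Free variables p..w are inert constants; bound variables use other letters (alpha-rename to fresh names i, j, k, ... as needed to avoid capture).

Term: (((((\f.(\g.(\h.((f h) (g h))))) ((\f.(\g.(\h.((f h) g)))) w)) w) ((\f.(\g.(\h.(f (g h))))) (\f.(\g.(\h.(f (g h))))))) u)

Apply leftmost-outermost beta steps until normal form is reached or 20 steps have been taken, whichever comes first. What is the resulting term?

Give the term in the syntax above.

Step 0: (((((\f.(\g.(\h.((f h) (g h))))) ((\f.(\g.(\h.((f h) g)))) w)) w) ((\f.(\g.(\h.(f (g h))))) (\f.(\g.(\h.(f (g h))))))) u)
Step 1: ((((\g.(\h.((((\f.(\g.(\h.((f h) g)))) w) h) (g h)))) w) ((\f.(\g.(\h.(f (g h))))) (\f.(\g.(\h.(f (g h))))))) u)
Step 2: (((\h.((((\f.(\g.(\h.((f h) g)))) w) h) (w h))) ((\f.(\g.(\h.(f (g h))))) (\f.(\g.(\h.(f (g h))))))) u)
Step 3: (((((\f.(\g.(\h.((f h) g)))) w) ((\f.(\g.(\h.(f (g h))))) (\f.(\g.(\h.(f (g h))))))) (w ((\f.(\g.(\h.(f (g h))))) (\f.(\g.(\h.(f (g h)))))))) u)
Step 4: ((((\g.(\h.((w h) g))) ((\f.(\g.(\h.(f (g h))))) (\f.(\g.(\h.(f (g h))))))) (w ((\f.(\g.(\h.(f (g h))))) (\f.(\g.(\h.(f (g h)))))))) u)
Step 5: (((\h.((w h) ((\f.(\g.(\h.(f (g h))))) (\f.(\g.(\h.(f (g h)))))))) (w ((\f.(\g.(\h.(f (g h))))) (\f.(\g.(\h.(f (g h)))))))) u)
Step 6: (((w (w ((\f.(\g.(\h.(f (g h))))) (\f.(\g.(\h.(f (g h)))))))) ((\f.(\g.(\h.(f (g h))))) (\f.(\g.(\h.(f (g h))))))) u)
Step 7: (((w (w (\g.(\h.((\f.(\g.(\h.(f (g h))))) (g h)))))) ((\f.(\g.(\h.(f (g h))))) (\f.(\g.(\h.(f (g h))))))) u)
Step 8: (((w (w (\g.(\h.(\i.(\j.((g h) (i j)))))))) ((\f.(\g.(\h.(f (g h))))) (\f.(\g.(\h.(f (g h))))))) u)
Step 9: (((w (w (\g.(\h.(\i.(\j.((g h) (i j)))))))) (\g.(\h.((\f.(\g.(\h.(f (g h))))) (g h))))) u)
Step 10: (((w (w (\g.(\h.(\i.(\j.((g h) (i j)))))))) (\g.(\h.(\i.(\j.((g h) (i j))))))) u)

Answer: (((w (w (\g.(\h.(\i.(\j.((g h) (i j)))))))) (\g.(\h.(\i.(\j.((g h) (i j))))))) u)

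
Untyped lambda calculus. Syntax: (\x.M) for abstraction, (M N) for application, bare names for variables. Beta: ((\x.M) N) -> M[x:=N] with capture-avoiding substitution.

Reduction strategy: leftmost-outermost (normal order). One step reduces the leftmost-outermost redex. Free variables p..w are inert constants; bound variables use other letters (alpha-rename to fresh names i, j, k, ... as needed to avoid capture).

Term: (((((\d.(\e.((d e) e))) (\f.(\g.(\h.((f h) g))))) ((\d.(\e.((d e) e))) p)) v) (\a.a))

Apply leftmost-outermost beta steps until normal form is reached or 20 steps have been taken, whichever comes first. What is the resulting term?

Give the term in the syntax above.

Step 0: (((((\d.(\e.((d e) e))) (\f.(\g.(\h.((f h) g))))) ((\d.(\e.((d e) e))) p)) v) (\a.a))
Step 1: ((((\e.(((\f.(\g.(\h.((f h) g)))) e) e)) ((\d.(\e.((d e) e))) p)) v) (\a.a))
Step 2: (((((\f.(\g.(\h.((f h) g)))) ((\d.(\e.((d e) e))) p)) ((\d.(\e.((d e) e))) p)) v) (\a.a))
Step 3: ((((\g.(\h.((((\d.(\e.((d e) e))) p) h) g))) ((\d.(\e.((d e) e))) p)) v) (\a.a))
Step 4: (((\h.((((\d.(\e.((d e) e))) p) h) ((\d.(\e.((d e) e))) p))) v) (\a.a))
Step 5: (((((\d.(\e.((d e) e))) p) v) ((\d.(\e.((d e) e))) p)) (\a.a))
Step 6: ((((\e.((p e) e)) v) ((\d.(\e.((d e) e))) p)) (\a.a))
Step 7: ((((p v) v) ((\d.(\e.((d e) e))) p)) (\a.a))
Step 8: ((((p v) v) (\e.((p e) e))) (\a.a))

Answer: ((((p v) v) (\e.((p e) e))) (\a.a))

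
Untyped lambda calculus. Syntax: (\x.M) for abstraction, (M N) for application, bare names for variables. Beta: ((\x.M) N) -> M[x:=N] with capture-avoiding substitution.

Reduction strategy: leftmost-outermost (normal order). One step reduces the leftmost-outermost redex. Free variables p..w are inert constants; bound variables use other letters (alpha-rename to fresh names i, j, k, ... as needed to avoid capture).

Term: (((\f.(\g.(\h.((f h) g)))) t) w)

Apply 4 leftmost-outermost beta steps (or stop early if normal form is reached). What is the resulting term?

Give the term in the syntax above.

Step 0: (((\f.(\g.(\h.((f h) g)))) t) w)
Step 1: ((\g.(\h.((t h) g))) w)
Step 2: (\h.((t h) w))
Step 3: (normal form reached)

Answer: (\h.((t h) w))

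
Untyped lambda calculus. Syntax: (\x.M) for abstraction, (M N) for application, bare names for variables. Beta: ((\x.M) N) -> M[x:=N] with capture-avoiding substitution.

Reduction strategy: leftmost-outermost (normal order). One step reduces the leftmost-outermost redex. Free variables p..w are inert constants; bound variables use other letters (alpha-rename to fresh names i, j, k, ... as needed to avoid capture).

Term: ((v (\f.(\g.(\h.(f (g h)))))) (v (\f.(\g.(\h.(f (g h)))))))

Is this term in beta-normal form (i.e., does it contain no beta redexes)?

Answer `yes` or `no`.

Answer: yes

Derivation:
Term: ((v (\f.(\g.(\h.(f (g h)))))) (v (\f.(\g.(\h.(f (g h)))))))
No beta redexes found.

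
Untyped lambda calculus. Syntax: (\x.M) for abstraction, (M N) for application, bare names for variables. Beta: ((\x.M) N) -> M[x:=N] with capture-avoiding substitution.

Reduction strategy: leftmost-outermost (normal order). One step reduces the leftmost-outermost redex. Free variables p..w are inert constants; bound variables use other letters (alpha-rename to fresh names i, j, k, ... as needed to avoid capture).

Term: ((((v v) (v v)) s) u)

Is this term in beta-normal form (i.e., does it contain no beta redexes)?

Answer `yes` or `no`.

Term: ((((v v) (v v)) s) u)
No beta redexes found.

Answer: yes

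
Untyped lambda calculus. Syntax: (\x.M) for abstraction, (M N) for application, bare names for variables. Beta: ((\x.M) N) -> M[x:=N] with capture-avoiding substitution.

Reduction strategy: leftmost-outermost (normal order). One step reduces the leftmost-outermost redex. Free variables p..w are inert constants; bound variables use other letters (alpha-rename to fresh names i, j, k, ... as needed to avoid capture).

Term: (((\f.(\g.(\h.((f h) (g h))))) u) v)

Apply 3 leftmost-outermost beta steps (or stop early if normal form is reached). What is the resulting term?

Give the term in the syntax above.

Answer: (\h.((u h) (v h)))

Derivation:
Step 0: (((\f.(\g.(\h.((f h) (g h))))) u) v)
Step 1: ((\g.(\h.((u h) (g h)))) v)
Step 2: (\h.((u h) (v h)))
Step 3: (normal form reached)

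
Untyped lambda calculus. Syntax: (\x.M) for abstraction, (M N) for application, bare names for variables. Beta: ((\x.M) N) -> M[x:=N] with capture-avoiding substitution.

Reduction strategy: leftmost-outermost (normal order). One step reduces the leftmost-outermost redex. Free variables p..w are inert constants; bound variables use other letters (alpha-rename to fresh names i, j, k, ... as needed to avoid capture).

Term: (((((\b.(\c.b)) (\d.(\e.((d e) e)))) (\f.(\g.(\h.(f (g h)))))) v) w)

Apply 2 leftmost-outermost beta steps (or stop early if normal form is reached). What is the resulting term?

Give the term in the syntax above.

Answer: (((\d.(\e.((d e) e))) v) w)

Derivation:
Step 0: (((((\b.(\c.b)) (\d.(\e.((d e) e)))) (\f.(\g.(\h.(f (g h)))))) v) w)
Step 1: ((((\c.(\d.(\e.((d e) e)))) (\f.(\g.(\h.(f (g h)))))) v) w)
Step 2: (((\d.(\e.((d e) e))) v) w)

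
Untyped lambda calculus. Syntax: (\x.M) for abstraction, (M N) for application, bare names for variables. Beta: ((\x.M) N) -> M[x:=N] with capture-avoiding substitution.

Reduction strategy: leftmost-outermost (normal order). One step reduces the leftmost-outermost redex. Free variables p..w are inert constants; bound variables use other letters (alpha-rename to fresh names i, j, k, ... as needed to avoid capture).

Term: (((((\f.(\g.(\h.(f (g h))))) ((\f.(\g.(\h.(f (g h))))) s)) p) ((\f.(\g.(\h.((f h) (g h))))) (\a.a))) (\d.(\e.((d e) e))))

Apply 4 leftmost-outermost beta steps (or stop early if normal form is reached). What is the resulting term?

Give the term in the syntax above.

Answer: (((\g.(\h.(s (g h)))) (p ((\f.(\g.(\h.((f h) (g h))))) (\a.a)))) (\d.(\e.((d e) e))))

Derivation:
Step 0: (((((\f.(\g.(\h.(f (g h))))) ((\f.(\g.(\h.(f (g h))))) s)) p) ((\f.(\g.(\h.((f h) (g h))))) (\a.a))) (\d.(\e.((d e) e))))
Step 1: ((((\g.(\h.(((\f.(\g.(\h.(f (g h))))) s) (g h)))) p) ((\f.(\g.(\h.((f h) (g h))))) (\a.a))) (\d.(\e.((d e) e))))
Step 2: (((\h.(((\f.(\g.(\h.(f (g h))))) s) (p h))) ((\f.(\g.(\h.((f h) (g h))))) (\a.a))) (\d.(\e.((d e) e))))
Step 3: ((((\f.(\g.(\h.(f (g h))))) s) (p ((\f.(\g.(\h.((f h) (g h))))) (\a.a)))) (\d.(\e.((d e) e))))
Step 4: (((\g.(\h.(s (g h)))) (p ((\f.(\g.(\h.((f h) (g h))))) (\a.a)))) (\d.(\e.((d e) e))))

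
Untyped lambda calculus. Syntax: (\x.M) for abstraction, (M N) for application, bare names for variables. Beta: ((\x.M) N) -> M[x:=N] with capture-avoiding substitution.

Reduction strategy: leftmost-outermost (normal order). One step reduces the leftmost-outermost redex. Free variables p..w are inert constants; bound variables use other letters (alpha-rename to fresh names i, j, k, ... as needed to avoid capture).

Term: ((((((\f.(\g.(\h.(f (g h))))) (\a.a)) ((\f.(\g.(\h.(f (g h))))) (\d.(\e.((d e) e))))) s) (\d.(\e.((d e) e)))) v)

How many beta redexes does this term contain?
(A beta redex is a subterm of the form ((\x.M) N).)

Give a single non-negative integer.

Answer: 2

Derivation:
Term: ((((((\f.(\g.(\h.(f (g h))))) (\a.a)) ((\f.(\g.(\h.(f (g h))))) (\d.(\e.((d e) e))))) s) (\d.(\e.((d e) e)))) v)
  Redex: ((\f.(\g.(\h.(f (g h))))) (\a.a))
  Redex: ((\f.(\g.(\h.(f (g h))))) (\d.(\e.((d e) e))))
Total redexes: 2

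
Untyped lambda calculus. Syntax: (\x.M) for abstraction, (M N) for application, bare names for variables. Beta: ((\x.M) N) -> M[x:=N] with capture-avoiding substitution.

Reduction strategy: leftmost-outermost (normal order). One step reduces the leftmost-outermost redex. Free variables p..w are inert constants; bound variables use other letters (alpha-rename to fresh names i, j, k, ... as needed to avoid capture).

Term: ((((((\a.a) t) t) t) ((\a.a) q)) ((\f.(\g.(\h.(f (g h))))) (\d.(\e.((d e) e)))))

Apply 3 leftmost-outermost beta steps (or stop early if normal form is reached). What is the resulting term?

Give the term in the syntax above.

Step 0: ((((((\a.a) t) t) t) ((\a.a) q)) ((\f.(\g.(\h.(f (g h))))) (\d.(\e.((d e) e)))))
Step 1: ((((t t) t) ((\a.a) q)) ((\f.(\g.(\h.(f (g h))))) (\d.(\e.((d e) e)))))
Step 2: ((((t t) t) q) ((\f.(\g.(\h.(f (g h))))) (\d.(\e.((d e) e)))))
Step 3: ((((t t) t) q) (\g.(\h.((\d.(\e.((d e) e))) (g h)))))

Answer: ((((t t) t) q) (\g.(\h.((\d.(\e.((d e) e))) (g h)))))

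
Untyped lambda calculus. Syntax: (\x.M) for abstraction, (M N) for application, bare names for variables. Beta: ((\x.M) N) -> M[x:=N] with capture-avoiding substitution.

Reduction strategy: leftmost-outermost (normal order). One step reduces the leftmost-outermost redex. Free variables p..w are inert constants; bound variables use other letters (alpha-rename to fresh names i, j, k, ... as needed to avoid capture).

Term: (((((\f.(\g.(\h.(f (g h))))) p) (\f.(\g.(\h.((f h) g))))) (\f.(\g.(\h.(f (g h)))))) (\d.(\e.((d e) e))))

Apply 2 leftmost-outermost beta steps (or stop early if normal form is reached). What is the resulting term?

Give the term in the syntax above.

Answer: (((\h.(p ((\f.(\g.(\h.((f h) g)))) h))) (\f.(\g.(\h.(f (g h)))))) (\d.(\e.((d e) e))))

Derivation:
Step 0: (((((\f.(\g.(\h.(f (g h))))) p) (\f.(\g.(\h.((f h) g))))) (\f.(\g.(\h.(f (g h)))))) (\d.(\e.((d e) e))))
Step 1: ((((\g.(\h.(p (g h)))) (\f.(\g.(\h.((f h) g))))) (\f.(\g.(\h.(f (g h)))))) (\d.(\e.((d e) e))))
Step 2: (((\h.(p ((\f.(\g.(\h.((f h) g)))) h))) (\f.(\g.(\h.(f (g h)))))) (\d.(\e.((d e) e))))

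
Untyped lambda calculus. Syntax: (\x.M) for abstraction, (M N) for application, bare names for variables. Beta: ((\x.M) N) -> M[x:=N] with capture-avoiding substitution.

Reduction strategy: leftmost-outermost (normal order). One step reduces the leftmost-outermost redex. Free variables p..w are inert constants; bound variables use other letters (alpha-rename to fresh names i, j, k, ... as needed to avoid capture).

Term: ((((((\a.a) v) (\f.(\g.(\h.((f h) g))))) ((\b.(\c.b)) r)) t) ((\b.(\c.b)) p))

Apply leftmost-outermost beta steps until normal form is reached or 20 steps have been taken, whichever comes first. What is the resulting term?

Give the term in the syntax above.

Step 0: ((((((\a.a) v) (\f.(\g.(\h.((f h) g))))) ((\b.(\c.b)) r)) t) ((\b.(\c.b)) p))
Step 1: ((((v (\f.(\g.(\h.((f h) g))))) ((\b.(\c.b)) r)) t) ((\b.(\c.b)) p))
Step 2: ((((v (\f.(\g.(\h.((f h) g))))) (\c.r)) t) ((\b.(\c.b)) p))
Step 3: ((((v (\f.(\g.(\h.((f h) g))))) (\c.r)) t) (\c.p))

Answer: ((((v (\f.(\g.(\h.((f h) g))))) (\c.r)) t) (\c.p))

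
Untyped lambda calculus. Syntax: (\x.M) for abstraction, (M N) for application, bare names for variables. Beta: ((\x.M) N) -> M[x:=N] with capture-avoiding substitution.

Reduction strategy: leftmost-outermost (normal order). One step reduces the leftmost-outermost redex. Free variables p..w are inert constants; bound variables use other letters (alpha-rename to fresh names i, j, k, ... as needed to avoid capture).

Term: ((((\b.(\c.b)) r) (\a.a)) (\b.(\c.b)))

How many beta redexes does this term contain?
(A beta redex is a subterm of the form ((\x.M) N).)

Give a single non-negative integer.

Answer: 1

Derivation:
Term: ((((\b.(\c.b)) r) (\a.a)) (\b.(\c.b)))
  Redex: ((\b.(\c.b)) r)
Total redexes: 1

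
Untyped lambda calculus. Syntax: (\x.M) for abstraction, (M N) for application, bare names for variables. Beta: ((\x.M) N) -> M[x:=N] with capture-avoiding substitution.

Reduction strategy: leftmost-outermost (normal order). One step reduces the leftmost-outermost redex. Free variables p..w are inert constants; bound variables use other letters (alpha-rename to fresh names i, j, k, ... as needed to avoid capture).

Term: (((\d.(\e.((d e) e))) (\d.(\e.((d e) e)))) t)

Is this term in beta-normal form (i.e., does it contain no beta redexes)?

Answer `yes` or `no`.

Term: (((\d.(\e.((d e) e))) (\d.(\e.((d e) e)))) t)
Found 1 beta redex(es).

Answer: no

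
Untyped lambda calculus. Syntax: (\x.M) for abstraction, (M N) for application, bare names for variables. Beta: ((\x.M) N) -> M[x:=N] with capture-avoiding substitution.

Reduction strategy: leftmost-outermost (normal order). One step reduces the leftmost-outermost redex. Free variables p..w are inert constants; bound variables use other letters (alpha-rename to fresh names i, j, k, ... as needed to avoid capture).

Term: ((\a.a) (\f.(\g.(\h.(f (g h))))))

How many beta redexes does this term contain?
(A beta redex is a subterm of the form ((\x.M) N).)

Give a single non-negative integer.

Term: ((\a.a) (\f.(\g.(\h.(f (g h))))))
  Redex: ((\a.a) (\f.(\g.(\h.(f (g h))))))
Total redexes: 1

Answer: 1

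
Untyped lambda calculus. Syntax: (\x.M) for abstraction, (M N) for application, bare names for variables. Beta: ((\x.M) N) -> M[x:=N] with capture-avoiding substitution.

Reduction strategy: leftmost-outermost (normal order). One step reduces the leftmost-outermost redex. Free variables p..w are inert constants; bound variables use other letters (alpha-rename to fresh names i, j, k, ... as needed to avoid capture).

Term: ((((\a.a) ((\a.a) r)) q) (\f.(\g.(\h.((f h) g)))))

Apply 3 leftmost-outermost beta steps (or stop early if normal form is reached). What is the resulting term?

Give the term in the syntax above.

Step 0: ((((\a.a) ((\a.a) r)) q) (\f.(\g.(\h.((f h) g)))))
Step 1: ((((\a.a) r) q) (\f.(\g.(\h.((f h) g)))))
Step 2: ((r q) (\f.(\g.(\h.((f h) g)))))
Step 3: (normal form reached)

Answer: ((r q) (\f.(\g.(\h.((f h) g)))))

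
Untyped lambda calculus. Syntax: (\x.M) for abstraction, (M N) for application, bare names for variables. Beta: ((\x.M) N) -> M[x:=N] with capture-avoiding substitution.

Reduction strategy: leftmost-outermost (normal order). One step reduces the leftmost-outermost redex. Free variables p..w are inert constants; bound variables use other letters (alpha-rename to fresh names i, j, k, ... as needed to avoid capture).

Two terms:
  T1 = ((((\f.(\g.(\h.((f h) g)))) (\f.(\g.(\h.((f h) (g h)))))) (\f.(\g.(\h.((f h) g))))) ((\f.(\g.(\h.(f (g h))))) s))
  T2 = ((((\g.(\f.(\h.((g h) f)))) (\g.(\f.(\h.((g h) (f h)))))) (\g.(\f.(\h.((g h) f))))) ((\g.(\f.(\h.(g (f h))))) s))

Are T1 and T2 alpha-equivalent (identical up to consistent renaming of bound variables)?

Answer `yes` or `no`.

Answer: yes

Derivation:
Term 1: ((((\f.(\g.(\h.((f h) g)))) (\f.(\g.(\h.((f h) (g h)))))) (\f.(\g.(\h.((f h) g))))) ((\f.(\g.(\h.(f (g h))))) s))
Term 2: ((((\g.(\f.(\h.((g h) f)))) (\g.(\f.(\h.((g h) (f h)))))) (\g.(\f.(\h.((g h) f))))) ((\g.(\f.(\h.(g (f h))))) s))
Alpha-equivalence: compare structure up to binder renaming.
Result: True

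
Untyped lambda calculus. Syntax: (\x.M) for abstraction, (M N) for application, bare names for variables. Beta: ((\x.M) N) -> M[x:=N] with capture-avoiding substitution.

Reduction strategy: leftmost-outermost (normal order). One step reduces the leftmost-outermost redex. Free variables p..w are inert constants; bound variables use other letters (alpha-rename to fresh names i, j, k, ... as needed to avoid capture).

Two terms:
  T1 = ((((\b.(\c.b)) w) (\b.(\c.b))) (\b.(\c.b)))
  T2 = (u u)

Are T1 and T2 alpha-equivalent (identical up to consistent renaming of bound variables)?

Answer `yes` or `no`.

Term 1: ((((\b.(\c.b)) w) (\b.(\c.b))) (\b.(\c.b)))
Term 2: (u u)
Alpha-equivalence: compare structure up to binder renaming.
Result: False

Answer: no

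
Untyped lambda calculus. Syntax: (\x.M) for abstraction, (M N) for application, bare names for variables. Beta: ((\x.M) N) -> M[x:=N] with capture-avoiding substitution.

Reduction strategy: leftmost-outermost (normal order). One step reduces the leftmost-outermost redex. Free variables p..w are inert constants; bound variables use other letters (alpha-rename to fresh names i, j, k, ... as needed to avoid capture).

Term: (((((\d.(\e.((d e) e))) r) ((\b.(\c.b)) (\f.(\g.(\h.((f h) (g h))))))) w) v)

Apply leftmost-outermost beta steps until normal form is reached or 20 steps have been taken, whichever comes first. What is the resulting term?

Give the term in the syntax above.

Step 0: (((((\d.(\e.((d e) e))) r) ((\b.(\c.b)) (\f.(\g.(\h.((f h) (g h))))))) w) v)
Step 1: ((((\e.((r e) e)) ((\b.(\c.b)) (\f.(\g.(\h.((f h) (g h))))))) w) v)
Step 2: ((((r ((\b.(\c.b)) (\f.(\g.(\h.((f h) (g h))))))) ((\b.(\c.b)) (\f.(\g.(\h.((f h) (g h))))))) w) v)
Step 3: ((((r (\c.(\f.(\g.(\h.((f h) (g h))))))) ((\b.(\c.b)) (\f.(\g.(\h.((f h) (g h))))))) w) v)
Step 4: ((((r (\c.(\f.(\g.(\h.((f h) (g h))))))) (\c.(\f.(\g.(\h.((f h) (g h))))))) w) v)

Answer: ((((r (\c.(\f.(\g.(\h.((f h) (g h))))))) (\c.(\f.(\g.(\h.((f h) (g h))))))) w) v)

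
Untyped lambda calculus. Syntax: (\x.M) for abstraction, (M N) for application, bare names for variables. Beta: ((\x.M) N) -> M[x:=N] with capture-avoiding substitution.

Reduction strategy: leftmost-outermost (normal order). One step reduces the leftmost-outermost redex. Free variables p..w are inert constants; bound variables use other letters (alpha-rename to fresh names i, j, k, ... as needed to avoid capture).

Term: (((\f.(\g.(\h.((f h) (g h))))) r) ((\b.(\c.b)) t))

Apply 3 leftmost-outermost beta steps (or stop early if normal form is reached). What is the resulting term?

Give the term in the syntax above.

Answer: (\h.((r h) ((\c.t) h)))

Derivation:
Step 0: (((\f.(\g.(\h.((f h) (g h))))) r) ((\b.(\c.b)) t))
Step 1: ((\g.(\h.((r h) (g h)))) ((\b.(\c.b)) t))
Step 2: (\h.((r h) (((\b.(\c.b)) t) h)))
Step 3: (\h.((r h) ((\c.t) h)))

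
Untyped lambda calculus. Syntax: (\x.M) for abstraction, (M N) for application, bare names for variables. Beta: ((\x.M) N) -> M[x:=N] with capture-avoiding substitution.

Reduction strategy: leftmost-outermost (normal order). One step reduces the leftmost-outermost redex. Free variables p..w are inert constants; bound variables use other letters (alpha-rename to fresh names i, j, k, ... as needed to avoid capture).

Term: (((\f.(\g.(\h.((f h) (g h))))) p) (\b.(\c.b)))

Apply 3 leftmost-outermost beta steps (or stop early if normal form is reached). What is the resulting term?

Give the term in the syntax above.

Step 0: (((\f.(\g.(\h.((f h) (g h))))) p) (\b.(\c.b)))
Step 1: ((\g.(\h.((p h) (g h)))) (\b.(\c.b)))
Step 2: (\h.((p h) ((\b.(\c.b)) h)))
Step 3: (\h.((p h) (\c.h)))

Answer: (\h.((p h) (\c.h)))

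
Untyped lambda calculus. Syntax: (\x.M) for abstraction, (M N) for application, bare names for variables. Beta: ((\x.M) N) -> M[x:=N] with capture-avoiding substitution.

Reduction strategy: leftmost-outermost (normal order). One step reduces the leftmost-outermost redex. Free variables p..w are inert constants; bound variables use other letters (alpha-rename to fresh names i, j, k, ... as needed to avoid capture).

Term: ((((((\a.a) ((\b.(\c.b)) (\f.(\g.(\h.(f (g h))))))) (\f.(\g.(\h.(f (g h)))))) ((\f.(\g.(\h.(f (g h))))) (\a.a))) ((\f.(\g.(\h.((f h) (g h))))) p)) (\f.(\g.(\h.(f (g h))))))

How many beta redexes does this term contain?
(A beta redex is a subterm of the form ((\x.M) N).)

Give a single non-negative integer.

Term: ((((((\a.a) ((\b.(\c.b)) (\f.(\g.(\h.(f (g h))))))) (\f.(\g.(\h.(f (g h)))))) ((\f.(\g.(\h.(f (g h))))) (\a.a))) ((\f.(\g.(\h.((f h) (g h))))) p)) (\f.(\g.(\h.(f (g h))))))
  Redex: ((\a.a) ((\b.(\c.b)) (\f.(\g.(\h.(f (g h)))))))
  Redex: ((\b.(\c.b)) (\f.(\g.(\h.(f (g h))))))
  Redex: ((\f.(\g.(\h.(f (g h))))) (\a.a))
  Redex: ((\f.(\g.(\h.((f h) (g h))))) p)
Total redexes: 4

Answer: 4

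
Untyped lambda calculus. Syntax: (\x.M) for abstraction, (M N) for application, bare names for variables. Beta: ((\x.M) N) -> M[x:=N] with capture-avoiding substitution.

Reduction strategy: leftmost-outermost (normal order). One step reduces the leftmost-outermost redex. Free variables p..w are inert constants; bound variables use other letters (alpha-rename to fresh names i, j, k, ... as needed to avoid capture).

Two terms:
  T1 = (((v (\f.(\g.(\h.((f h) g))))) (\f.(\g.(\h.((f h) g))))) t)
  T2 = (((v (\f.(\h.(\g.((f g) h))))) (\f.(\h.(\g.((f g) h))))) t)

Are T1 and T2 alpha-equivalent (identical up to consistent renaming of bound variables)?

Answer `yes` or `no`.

Term 1: (((v (\f.(\g.(\h.((f h) g))))) (\f.(\g.(\h.((f h) g))))) t)
Term 2: (((v (\f.(\h.(\g.((f g) h))))) (\f.(\h.(\g.((f g) h))))) t)
Alpha-equivalence: compare structure up to binder renaming.
Result: True

Answer: yes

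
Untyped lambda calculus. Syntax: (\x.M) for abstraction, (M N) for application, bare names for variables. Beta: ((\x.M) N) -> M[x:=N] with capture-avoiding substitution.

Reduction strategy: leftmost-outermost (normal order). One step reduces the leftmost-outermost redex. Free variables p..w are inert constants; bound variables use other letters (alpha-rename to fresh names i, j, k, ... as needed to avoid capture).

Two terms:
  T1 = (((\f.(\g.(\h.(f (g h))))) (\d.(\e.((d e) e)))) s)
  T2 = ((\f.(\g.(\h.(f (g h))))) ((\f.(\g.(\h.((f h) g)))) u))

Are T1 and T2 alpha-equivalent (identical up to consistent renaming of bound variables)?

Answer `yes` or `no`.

Answer: no

Derivation:
Term 1: (((\f.(\g.(\h.(f (g h))))) (\d.(\e.((d e) e)))) s)
Term 2: ((\f.(\g.(\h.(f (g h))))) ((\f.(\g.(\h.((f h) g)))) u))
Alpha-equivalence: compare structure up to binder renaming.
Result: False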